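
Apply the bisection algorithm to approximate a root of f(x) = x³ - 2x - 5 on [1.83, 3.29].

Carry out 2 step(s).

f(x) = x³ - 2x - 5
Initial interval: [1.83, 3.29]

Iteration 1:
  c_1 = (1.830000 + 3.290000)/2 = 2.560000
  f(c_1) = f(2.560000) = 6.657216
  f(a) × f(c) < 0, new interval: [1.830000, 2.560000]
Iteration 2:
  c_2 = (1.830000 + 2.560000)/2 = 2.195000
  f(c_2) = f(2.195000) = 1.185565
  f(a) × f(c) < 0, new interval: [1.830000, 2.195000]

After 2 iteration(s), the approximation is c_2 = 2.195000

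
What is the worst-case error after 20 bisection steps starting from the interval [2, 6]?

Bisection error bound: |error| ≤ (b-a)/2^n
|error| ≤ (6 - 2)/2^20 = 4/2^20
|error| ≤ 0.0000038147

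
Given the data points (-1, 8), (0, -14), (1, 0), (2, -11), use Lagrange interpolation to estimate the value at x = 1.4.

Lagrange interpolation formula:
P(x) = Σ yᵢ × Lᵢ(x)
where Lᵢ(x) = Π_{j≠i} (x - xⱼ)/(xᵢ - xⱼ)

L_0(1.4) = (1.4 - 0)/(-1 - 0) × (1.4 - 1)/(-1 - 1) × (1.4 - 2)/(-1 - 2) = 0.056000
L_1(1.4) = (1.4 - (-1))/(0 - (-1)) × (1.4 - 1)/(0 - 1) × (1.4 - 2)/(0 - 2) = -0.288000
L_2(1.4) = (1.4 - (-1))/(1 - (-1)) × (1.4 - 0)/(1 - 0) × (1.4 - 2)/(1 - 2) = 1.008000
L_3(1.4) = (1.4 - (-1))/(2 - (-1)) × (1.4 - 0)/(2 - 0) × (1.4 - 1)/(2 - 1) = 0.224000

P(1.4) = 8×L_0(1.4) + (-14)×L_1(1.4) + 0×L_2(1.4) + (-11)×L_3(1.4)
P(1.4) = 2.016000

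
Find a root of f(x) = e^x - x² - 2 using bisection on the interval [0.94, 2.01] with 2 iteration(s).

f(x) = e^x - x² - 2
Initial interval: [0.94, 2.01]

Iteration 1:
  c_1 = (0.940000 + 2.010000)/2 = 1.475000
  f(c_1) = f(1.475000) = 0.195411
  f(a) × f(c) < 0, new interval: [0.940000, 1.475000]
Iteration 2:
  c_2 = (0.940000 + 1.475000)/2 = 1.207500
  f(c_2) = f(1.207500) = -0.112945
  f(a) × f(c) ≥ 0, new interval: [1.207500, 1.475000]

After 2 iteration(s), the approximation is c_2 = 1.207500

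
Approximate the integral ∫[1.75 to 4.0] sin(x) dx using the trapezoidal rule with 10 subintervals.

f(x) = sin(x)
a = 1.75, b = 4.0, n = 10
h = (b - a)/n = 0.225000

Trapezoidal rule: (h/2)[f(x₀) + 2f(x₁) + 2f(x₂) + ... + f(xₙ)]

x_0 = 1.7500, f(x_0) = 0.983986, coefficient = 1
x_1 = 1.9750, f(x_1) = 0.919416, coefficient = 2
x_2 = 2.2000, f(x_2) = 0.808496, coefficient = 2
x_3 = 2.4250, f(x_3) = 0.656819, coefficient = 2
x_4 = 2.6500, f(x_4) = 0.472031, coefficient = 2
x_5 = 2.8750, f(x_5) = 0.263446, coefficient = 2
x_6 = 3.1000, f(x_6) = 0.041581, coefficient = 2
x_7 = 3.3250, f(x_7) = -0.182381, coefficient = 2
x_8 = 3.5500, f(x_8) = -0.397148, coefficient = 2
x_9 = 3.7750, f(x_9) = -0.591895, coefficient = 2
x_10 = 4.0000, f(x_10) = -0.756802, coefficient = 1

I ≈ (0.225000/2) × 4.207914 = 0.473390
Exact value: 0.475398
Error: 0.002007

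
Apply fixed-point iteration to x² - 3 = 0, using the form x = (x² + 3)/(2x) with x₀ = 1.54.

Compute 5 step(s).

Equation: x² - 3 = 0
Fixed-point form: x = (x² + 3)/(2x)
x₀ = 1.54

x_1 = g(1.540000) = 1.744026
x_2 = g(1.744026) = 1.732092
x_3 = g(1.732092) = 1.732051
x_4 = g(1.732051) = 1.732051
x_5 = g(1.732051) = 1.732051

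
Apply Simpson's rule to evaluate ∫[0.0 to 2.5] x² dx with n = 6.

f(x) = x²
a = 0.0, b = 2.5, n = 6
h = (b - a)/n = 0.416667

Simpson's rule: (h/3)[f(x₀) + 4f(x₁) + 2f(x₂) + ... + f(xₙ)]

x_0 = 0.0000, f(x_0) = 0.000000, coefficient = 1
x_1 = 0.4167, f(x_1) = 0.173611, coefficient = 4
x_2 = 0.8333, f(x_2) = 0.694444, coefficient = 2
x_3 = 1.2500, f(x_3) = 1.562500, coefficient = 4
x_4 = 1.6667, f(x_4) = 2.777778, coefficient = 2
x_5 = 2.0833, f(x_5) = 4.340278, coefficient = 4
x_6 = 2.5000, f(x_6) = 6.250000, coefficient = 1

I ≈ (0.416667/3) × 37.500000 = 5.208333
Exact value: 5.208333
Error: 0.000000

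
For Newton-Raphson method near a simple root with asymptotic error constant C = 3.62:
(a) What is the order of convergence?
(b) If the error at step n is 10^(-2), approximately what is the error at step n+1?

(a) Newton-Raphson has quadratic (order 2) convergence near simple roots.
    This means |e_{n+1}| ≈ C|e_n|².

(b) With |e_n| = 10^(-2) and C = 3.62:
    |e_{n+1}| ≈ 3.62 × (10^(-2))² = 3.62 × 10^(-4)

(a) 2 (quadratic); (b) |e_{n+1}| ≈ 3.620e-04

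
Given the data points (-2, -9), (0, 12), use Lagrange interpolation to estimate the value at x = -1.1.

Lagrange interpolation formula:
P(x) = Σ yᵢ × Lᵢ(x)
where Lᵢ(x) = Π_{j≠i} (x - xⱼ)/(xᵢ - xⱼ)

L_0(-1.1) = (-1.1 - 0)/(-2 - 0) = 0.550000
L_1(-1.1) = (-1.1 - (-2))/(0 - (-2)) = 0.450000

P(-1.1) = (-9)×L_0(-1.1) + 12×L_1(-1.1)
P(-1.1) = 0.450000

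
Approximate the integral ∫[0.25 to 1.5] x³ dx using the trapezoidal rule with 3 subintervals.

f(x) = x³
a = 0.25, b = 1.5, n = 3
h = (b - a)/n = 0.416667

Trapezoidal rule: (h/2)[f(x₀) + 2f(x₁) + 2f(x₂) + ... + f(xₙ)]

x_0 = 0.2500, f(x_0) = 0.015625, coefficient = 1
x_1 = 0.6667, f(x_1) = 0.296296, coefficient = 2
x_2 = 1.0833, f(x_2) = 1.271412, coefficient = 2
x_3 = 1.5000, f(x_3) = 3.375000, coefficient = 1

I ≈ (0.416667/2) × 6.526042 = 1.359592
Exact value: 1.264648
Error: 0.094944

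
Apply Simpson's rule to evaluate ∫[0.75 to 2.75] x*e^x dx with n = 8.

f(x) = x*e^x
a = 0.75, b = 2.75, n = 8
h = (b - a)/n = 0.250000

Simpson's rule: (h/3)[f(x₀) + 4f(x₁) + 2f(x₂) + ... + f(xₙ)]

x_0 = 0.7500, f(x_0) = 1.587750, coefficient = 1
x_1 = 1.0000, f(x_1) = 2.718282, coefficient = 4
x_2 = 1.2500, f(x_2) = 4.362929, coefficient = 2
x_3 = 1.5000, f(x_3) = 6.722534, coefficient = 4
x_4 = 1.7500, f(x_4) = 10.070555, coefficient = 2
x_5 = 2.0000, f(x_5) = 14.778112, coefficient = 4
x_6 = 2.2500, f(x_6) = 21.347406, coefficient = 2
x_7 = 2.5000, f(x_7) = 30.456235, coefficient = 4
x_8 = 2.7500, f(x_8) = 43.017238, coefficient = 1

I ≈ (0.250000/3) × 334.867416 = 27.905618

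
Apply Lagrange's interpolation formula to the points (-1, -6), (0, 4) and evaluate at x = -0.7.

Lagrange interpolation formula:
P(x) = Σ yᵢ × Lᵢ(x)
where Lᵢ(x) = Π_{j≠i} (x - xⱼ)/(xᵢ - xⱼ)

L_0(-0.7) = (-0.7 - 0)/(-1 - 0) = 0.700000
L_1(-0.7) = (-0.7 - (-1))/(0 - (-1)) = 0.300000

P(-0.7) = (-6)×L_0(-0.7) + 4×L_1(-0.7)
P(-0.7) = -3.000000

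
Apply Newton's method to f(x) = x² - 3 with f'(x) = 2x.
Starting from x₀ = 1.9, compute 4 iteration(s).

f(x) = x² - 3
f'(x) = 2x
x₀ = 1.9

Newton-Raphson formula: x_{n+1} = x_n - f(x_n)/f'(x_n)

Iteration 1:
  f(1.900000) = 0.610000
  f'(1.900000) = 3.800000
  x_1 = 1.900000 - 0.610000/3.800000 = 1.739474
Iteration 2:
  f(1.739474) = 0.025769
  f'(1.739474) = 3.478947
  x_2 = 1.739474 - 0.025769/3.478947 = 1.732067
Iteration 3:
  f(1.732067) = 0.000055
  f'(1.732067) = 3.464133
  x_3 = 1.732067 - 0.000055/3.464133 = 1.732051
Iteration 4:
  f(1.732051) = 0.000000
  f'(1.732051) = 3.464102
  x_4 = 1.732051 - 0.000000/3.464102 = 1.732051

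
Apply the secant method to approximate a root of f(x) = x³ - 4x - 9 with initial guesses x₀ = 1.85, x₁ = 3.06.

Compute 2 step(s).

f(x) = x³ - 4x - 9
x₀ = 1.85, x₁ = 3.06

Secant formula: x_{n+1} = x_n - f(x_n)(x_n - x_{n-1})/(f(x_n) - f(x_{n-1}))

Iteration 1:
  f(1.850000) = -10.068375
  f(3.060000) = 7.412616
  x_2 = 3.060000 - 7.412616×(3.060000 - 1.850000)/(7.412616 - (-10.068375))
       = 2.546913
Iteration 2:
  f(3.060000) = 7.412616
  f(2.546913) = -2.666420
  x_3 = 2.546913 - (-2.666420)×(2.546913 - 3.060000)/(-2.666420 - 7.412616)
       = 2.682651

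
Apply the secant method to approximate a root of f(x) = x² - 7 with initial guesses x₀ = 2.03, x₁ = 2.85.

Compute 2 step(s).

f(x) = x² - 7
x₀ = 2.03, x₁ = 2.85

Secant formula: x_{n+1} = x_n - f(x_n)(x_n - x_{n-1})/(f(x_n) - f(x_{n-1}))

Iteration 1:
  f(2.030000) = -2.879100
  f(2.850000) = 1.122500
  x_2 = 2.850000 - 1.122500×(2.850000 - 2.030000)/(1.122500 - (-2.879100))
       = 2.619980
Iteration 2:
  f(2.850000) = 1.122500
  f(2.619980) = -0.135707
  x_3 = 2.619980 - (-0.135707)×(2.619980 - 2.850000)/(-0.135707 - 1.122500)
       = 2.644789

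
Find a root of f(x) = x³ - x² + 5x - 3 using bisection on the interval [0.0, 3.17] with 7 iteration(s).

f(x) = x³ - x² + 5x - 3
Initial interval: [0.0, 3.17]

Iteration 1:
  c_1 = (0.000000 + 3.170000)/2 = 1.585000
  f(c_1) = f(1.585000) = 6.394652
  f(a) × f(c) < 0, new interval: [0.000000, 1.585000]
Iteration 2:
  c_2 = (0.000000 + 1.585000)/2 = 0.792500
  f(c_2) = f(0.792500) = 0.832178
  f(a) × f(c) < 0, new interval: [0.000000, 0.792500]
Iteration 3:
  c_3 = (0.000000 + 0.792500)/2 = 0.396250
  f(c_3) = f(0.396250) = -1.113547
  f(a) × f(c) ≥ 0, new interval: [0.396250, 0.792500]
Iteration 4:
  c_4 = (0.396250 + 0.792500)/2 = 0.594375
  f(c_4) = f(0.594375) = -0.171425
  f(a) × f(c) ≥ 0, new interval: [0.594375, 0.792500]
Iteration 5:
  c_5 = (0.594375 + 0.792500)/2 = 0.693437
  f(c_5) = f(0.693437) = 0.319775
  f(a) × f(c) < 0, new interval: [0.594375, 0.693437]
Iteration 6:
  c_6 = (0.594375 + 0.693437)/2 = 0.643906
  f(c_6) = f(0.643906) = 0.071889
  f(a) × f(c) < 0, new interval: [0.594375, 0.643906]
Iteration 7:
  c_7 = (0.594375 + 0.643906)/2 = 0.619141
  f(c_7) = f(0.619141) = -0.050294
  f(a) × f(c) ≥ 0, new interval: [0.619141, 0.643906]

After 7 iteration(s), the approximation is c_7 = 0.619141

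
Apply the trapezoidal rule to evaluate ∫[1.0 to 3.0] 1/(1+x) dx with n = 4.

f(x) = 1/(1+x)
a = 1.0, b = 3.0, n = 4
h = (b - a)/n = 0.500000

Trapezoidal rule: (h/2)[f(x₀) + 2f(x₁) + 2f(x₂) + ... + f(xₙ)]

x_0 = 1.0000, f(x_0) = 0.500000, coefficient = 1
x_1 = 1.5000, f(x_1) = 0.400000, coefficient = 2
x_2 = 2.0000, f(x_2) = 0.333333, coefficient = 2
x_3 = 2.5000, f(x_3) = 0.285714, coefficient = 2
x_4 = 3.0000, f(x_4) = 0.250000, coefficient = 1

I ≈ (0.500000/2) × 2.788095 = 0.697024
Exact value: 0.693147
Error: 0.003877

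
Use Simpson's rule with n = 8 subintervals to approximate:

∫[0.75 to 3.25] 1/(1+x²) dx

f(x) = 1/(1+x²)
a = 0.75, b = 3.25, n = 8
h = (b - a)/n = 0.312500

Simpson's rule: (h/3)[f(x₀) + 4f(x₁) + 2f(x₂) + ... + f(xₙ)]

x_0 = 0.7500, f(x_0) = 0.640000, coefficient = 1
x_1 = 1.0625, f(x_1) = 0.469725, coefficient = 4
x_2 = 1.3750, f(x_2) = 0.345946, coefficient = 2
x_3 = 1.6875, f(x_3) = 0.259898, coefficient = 4
x_4 = 2.0000, f(x_4) = 0.200000, coefficient = 2
x_5 = 2.3125, f(x_5) = 0.157538, coefficient = 4
x_6 = 2.6250, f(x_6) = 0.126733, coefficient = 2
x_7 = 2.9375, f(x_7) = 0.103854, coefficient = 4
x_8 = 3.2500, f(x_8) = 0.086486, coefficient = 1

I ≈ (0.312500/3) × 6.035906 = 0.628740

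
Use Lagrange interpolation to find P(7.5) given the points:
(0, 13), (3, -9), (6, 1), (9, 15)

Lagrange interpolation formula:
P(x) = Σ yᵢ × Lᵢ(x)
where Lᵢ(x) = Π_{j≠i} (x - xⱼ)/(xᵢ - xⱼ)

L_0(7.5) = (7.5 - 3)/(0 - 3) × (7.5 - 6)/(0 - 6) × (7.5 - 9)/(0 - 9) = 0.062500
L_1(7.5) = (7.5 - 0)/(3 - 0) × (7.5 - 6)/(3 - 6) × (7.5 - 9)/(3 - 9) = -0.312500
L_2(7.5) = (7.5 - 0)/(6 - 0) × (7.5 - 3)/(6 - 3) × (7.5 - 9)/(6 - 9) = 0.937500
L_3(7.5) = (7.5 - 0)/(9 - 0) × (7.5 - 3)/(9 - 3) × (7.5 - 6)/(9 - 6) = 0.312500

P(7.5) = 13×L_0(7.5) + (-9)×L_1(7.5) + 1×L_2(7.5) + 15×L_3(7.5)
P(7.5) = 9.250000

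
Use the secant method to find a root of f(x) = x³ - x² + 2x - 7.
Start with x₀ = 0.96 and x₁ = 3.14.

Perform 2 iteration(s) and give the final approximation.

f(x) = x³ - x² + 2x - 7
x₀ = 0.96, x₁ = 3.14

Secant formula: x_{n+1} = x_n - f(x_n)(x_n - x_{n-1})/(f(x_n) - f(x_{n-1}))

Iteration 1:
  f(0.960000) = -5.116864
  f(3.140000) = 20.379544
  x_2 = 3.140000 - 20.379544×(3.140000 - 0.960000)/(20.379544 - (-5.116864))
       = 1.397503
Iteration 2:
  f(3.140000) = 20.379544
  f(1.397503) = -3.428663
  x_3 = 1.397503 - (-3.428663)×(1.397503 - 3.140000)/(-3.428663 - 20.379544)
       = 1.648443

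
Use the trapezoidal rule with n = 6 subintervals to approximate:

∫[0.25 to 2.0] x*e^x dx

f(x) = x*e^x
a = 0.25, b = 2.0, n = 6
h = (b - a)/n = 0.291667

Trapezoidal rule: (h/2)[f(x₀) + 2f(x₁) + 2f(x₂) + ... + f(xₙ)]

x_0 = 0.2500, f(x_0) = 0.321006, coefficient = 1
x_1 = 0.5417, f(x_1) = 0.931054, coefficient = 2
x_2 = 0.8333, f(x_2) = 1.917480, coefficient = 2
x_3 = 1.1250, f(x_3) = 3.465244, coefficient = 2
x_4 = 1.4167, f(x_4) = 5.841417, coefficient = 2
x_5 = 1.7083, f(x_5) = 9.429580, coefficient = 2
x_6 = 2.0000, f(x_6) = 14.778112, coefficient = 1

I ≈ (0.291667/2) × 58.268668 = 8.497514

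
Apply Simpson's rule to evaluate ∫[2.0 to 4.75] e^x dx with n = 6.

f(x) = e^x
a = 2.0, b = 4.75, n = 6
h = (b - a)/n = 0.458333

Simpson's rule: (h/3)[f(x₀) + 4f(x₁) + 2f(x₂) + ... + f(xₙ)]

x_0 = 2.0000, f(x_0) = 7.389056, coefficient = 1
x_1 = 2.4583, f(x_1) = 11.685320, coefficient = 4
x_2 = 2.9167, f(x_2) = 18.479586, coefficient = 2
x_3 = 3.3750, f(x_3) = 29.224284, coefficient = 4
x_4 = 3.8333, f(x_4) = 46.216336, coefficient = 2
x_5 = 4.2917, f(x_5) = 73.088181, coefficient = 4
x_6 = 4.7500, f(x_6) = 115.584285, coefficient = 1

I ≈ (0.458333/3) × 708.356322 = 108.221105
Exact value: 108.195228
Error: 0.025876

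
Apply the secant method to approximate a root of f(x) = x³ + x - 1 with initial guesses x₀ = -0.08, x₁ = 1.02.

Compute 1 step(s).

f(x) = x³ + x - 1
x₀ = -0.08, x₁ = 1.02

Secant formula: x_{n+1} = x_n - f(x_n)(x_n - x_{n-1})/(f(x_n) - f(x_{n-1}))

Iteration 1:
  f(-0.080000) = -1.080512
  f(1.020000) = 1.081208
  x_2 = 1.020000 - 1.081208×(1.020000 - (-0.080000))/(1.081208 - (-1.080512))
       = 0.469823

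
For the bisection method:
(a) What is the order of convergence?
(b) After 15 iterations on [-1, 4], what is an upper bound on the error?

(a) Bisection has linear (order 1) convergence; the error is halved each step.

(b) Error bound = (b-a)/2^n = (4 - (-1))/2^{15}
    = 5/2^{15}

(a) 1 (linear); (b) error ≤ 1.53e-04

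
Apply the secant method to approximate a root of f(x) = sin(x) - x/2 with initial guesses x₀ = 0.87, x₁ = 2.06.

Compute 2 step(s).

f(x) = sin(x) - x/2
x₀ = 0.87, x₁ = 2.06

Secant formula: x_{n+1} = x_n - f(x_n)(x_n - x_{n-1})/(f(x_n) - f(x_{n-1}))

Iteration 1:
  f(0.870000) = 0.329329
  f(2.060000) = -0.147293
  x_2 = 2.060000 - (-0.147293)×(2.060000 - 0.870000)/(-0.147293 - 0.329329)
       = 1.692249
Iteration 2:
  f(2.060000) = -0.147293
  f(1.692249) = 0.146509
  x_3 = 1.692249 - 0.146509×(1.692249 - 2.060000)/(0.146509 - (-0.147293))
       = 1.875634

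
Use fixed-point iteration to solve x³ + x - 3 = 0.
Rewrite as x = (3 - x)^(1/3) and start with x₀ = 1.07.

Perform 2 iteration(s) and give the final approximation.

Equation: x³ + x - 3 = 0
Fixed-point form: x = (3 - x)^(1/3)
x₀ = 1.07

x_1 = g(1.070000) = 1.245047
x_2 = g(1.245047) = 1.206207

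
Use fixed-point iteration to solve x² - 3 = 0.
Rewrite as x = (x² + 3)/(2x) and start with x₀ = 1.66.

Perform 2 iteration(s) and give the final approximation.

Equation: x² - 3 = 0
Fixed-point form: x = (x² + 3)/(2x)
x₀ = 1.66

x_1 = g(1.660000) = 1.733614
x_2 = g(1.733614) = 1.732052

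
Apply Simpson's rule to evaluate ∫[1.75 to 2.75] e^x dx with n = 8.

f(x) = e^x
a = 1.75, b = 2.75, n = 8
h = (b - a)/n = 0.125000

Simpson's rule: (h/3)[f(x₀) + 4f(x₁) + 2f(x₂) + ... + f(xₙ)]

x_0 = 1.7500, f(x_0) = 5.754603, coefficient = 1
x_1 = 1.8750, f(x_1) = 6.520819, coefficient = 4
x_2 = 2.0000, f(x_2) = 7.389056, coefficient = 2
x_3 = 2.1250, f(x_3) = 8.372897, coefficient = 4
x_4 = 2.2500, f(x_4) = 9.487736, coefficient = 2
x_5 = 2.3750, f(x_5) = 10.751013, coefficient = 4
x_6 = 2.5000, f(x_6) = 12.182494, coefficient = 2
x_7 = 2.6250, f(x_7) = 13.804574, coefficient = 4
x_8 = 2.7500, f(x_8) = 15.642632, coefficient = 1

I ≈ (0.125000/3) × 237.313022 = 9.888043
Exact value: 9.888029
Error: 0.000013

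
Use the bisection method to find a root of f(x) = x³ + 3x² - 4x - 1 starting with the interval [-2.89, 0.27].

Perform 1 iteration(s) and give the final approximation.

f(x) = x³ + 3x² - 4x - 1
Initial interval: [-2.89, 0.27]

Iteration 1:
  c_1 = (-2.890000 + 0.270000)/2 = -1.310000
  f(c_1) = f(-1.310000) = 7.140209
  f(a) × f(c) ≥ 0, new interval: [-1.310000, 0.270000]

After 1 iteration(s), the approximation is c_1 = -1.310000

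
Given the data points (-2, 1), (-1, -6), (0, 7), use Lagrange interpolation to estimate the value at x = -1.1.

Lagrange interpolation formula:
P(x) = Σ yᵢ × Lᵢ(x)
where Lᵢ(x) = Π_{j≠i} (x - xⱼ)/(xᵢ - xⱼ)

L_0(-1.1) = (-1.1 - (-1))/(-2 - (-1)) × (-1.1 - 0)/(-2 - 0) = 0.055000
L_1(-1.1) = (-1.1 - (-2))/(-1 - (-2)) × (-1.1 - 0)/(-1 - 0) = 0.990000
L_2(-1.1) = (-1.1 - (-2))/(0 - (-2)) × (-1.1 - (-1))/(0 - (-1)) = -0.045000

P(-1.1) = 1×L_0(-1.1) + (-6)×L_1(-1.1) + 7×L_2(-1.1)
P(-1.1) = -6.200000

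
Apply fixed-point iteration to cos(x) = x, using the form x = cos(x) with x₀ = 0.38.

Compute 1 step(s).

Equation: cos(x) = x
Fixed-point form: x = cos(x)
x₀ = 0.38

x_1 = g(0.380000) = 0.928665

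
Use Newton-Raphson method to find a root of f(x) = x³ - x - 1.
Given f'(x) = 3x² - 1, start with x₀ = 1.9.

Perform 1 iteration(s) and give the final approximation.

f(x) = x³ - x - 1
f'(x) = 3x² - 1
x₀ = 1.9

Newton-Raphson formula: x_{n+1} = x_n - f(x_n)/f'(x_n)

Iteration 1:
  f(1.900000) = 3.959000
  f'(1.900000) = 9.830000
  x_1 = 1.900000 - 3.959000/9.830000 = 1.497253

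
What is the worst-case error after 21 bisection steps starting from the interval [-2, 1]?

Bisection error bound: |error| ≤ (b-a)/2^n
|error| ≤ (1 - (-2))/2^21 = 3/2^21
|error| ≤ 0.0000014305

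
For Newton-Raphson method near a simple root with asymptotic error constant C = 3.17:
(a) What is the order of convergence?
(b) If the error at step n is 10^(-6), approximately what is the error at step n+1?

(a) Newton-Raphson has quadratic (order 2) convergence near simple roots.
    This means |e_{n+1}| ≈ C|e_n|².

(b) With |e_n| = 10^(-6) and C = 3.17:
    |e_{n+1}| ≈ 3.17 × (10^(-6))² = 3.17 × 10^(-12)

(a) 2 (quadratic); (b) |e_{n+1}| ≈ 3.170e-12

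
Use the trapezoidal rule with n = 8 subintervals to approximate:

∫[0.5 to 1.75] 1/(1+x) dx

f(x) = 1/(1+x)
a = 0.5, b = 1.75, n = 8
h = (b - a)/n = 0.156250

Trapezoidal rule: (h/2)[f(x₀) + 2f(x₁) + 2f(x₂) + ... + f(xₙ)]

x_0 = 0.5000, f(x_0) = 0.666667, coefficient = 1
x_1 = 0.6562, f(x_1) = 0.603774, coefficient = 2
x_2 = 0.8125, f(x_2) = 0.551724, coefficient = 2
x_3 = 0.9688, f(x_3) = 0.507937, coefficient = 2
x_4 = 1.1250, f(x_4) = 0.470588, coefficient = 2
x_5 = 1.2812, f(x_5) = 0.438356, coefficient = 2
x_6 = 1.4375, f(x_6) = 0.410256, coefficient = 2
x_7 = 1.5938, f(x_7) = 0.385542, coefficient = 2
x_8 = 1.7500, f(x_8) = 0.363636, coefficient = 1

I ≈ (0.156250/2) × 7.766657 = 0.606770
Exact value: 0.606136
Error: 0.000634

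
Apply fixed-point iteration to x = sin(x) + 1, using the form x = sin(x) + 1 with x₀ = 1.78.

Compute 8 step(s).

Equation: x = sin(x) + 1
Fixed-point form: x = sin(x) + 1
x₀ = 1.78

x_1 = g(1.780000) = 1.978197
x_2 = g(1.978197) = 1.918154
x_3 = g(1.918154) = 1.940275
x_4 = g(1.940275) = 1.932516
x_5 = g(1.932516) = 1.935290
x_6 = g(1.935290) = 1.934304
x_7 = g(1.934304) = 1.934655
x_8 = g(1.934655) = 1.934530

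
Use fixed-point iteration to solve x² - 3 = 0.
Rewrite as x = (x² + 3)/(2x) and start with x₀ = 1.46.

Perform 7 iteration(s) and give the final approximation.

Equation: x² - 3 = 0
Fixed-point form: x = (x² + 3)/(2x)
x₀ = 1.46

x_1 = g(1.460000) = 1.757397
x_2 = g(1.757397) = 1.732234
x_3 = g(1.732234) = 1.732051
x_4 = g(1.732051) = 1.732051
x_5 = g(1.732051) = 1.732051
x_6 = g(1.732051) = 1.732051
x_7 = g(1.732051) = 1.732051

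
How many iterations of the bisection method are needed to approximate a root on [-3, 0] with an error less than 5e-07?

We need (b-a)/2^n ≤ 5e-07
(0 - (-3))/2^n ≤ 5e-07
3/2^n ≤ 5e-07
2^n ≥ 6000000
n ≥ log₂(6000000) = 22.52
n ≥ 23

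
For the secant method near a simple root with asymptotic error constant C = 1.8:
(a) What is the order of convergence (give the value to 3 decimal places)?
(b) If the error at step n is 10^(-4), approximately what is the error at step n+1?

(a) Secant method has superlinear convergence with order φ = (1+√5)/2 ≈ 1.618.
    This means |e_{n+1}| ≈ C|e_n|^1.618.

(b) With |e_n| = 10^(-4) and C = 1.8:
    |e_{n+1}| ≈ 1.8 × (10^(-4))^1.618 = 1.8 × 10^(-6.47)

(a) ≈ 1.618 (golden ratio); (b) |e_{n+1}| ≈ 6.069e-07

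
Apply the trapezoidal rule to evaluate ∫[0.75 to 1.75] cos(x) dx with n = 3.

f(x) = cos(x)
a = 0.75, b = 1.75, n = 3
h = (b - a)/n = 0.333333

Trapezoidal rule: (h/2)[f(x₀) + 2f(x₁) + 2f(x₂) + ... + f(xₙ)]

x_0 = 0.7500, f(x_0) = 0.731689, coefficient = 1
x_1 = 1.0833, f(x_1) = 0.468386, coefficient = 2
x_2 = 1.4167, f(x_2) = 0.153520, coefficient = 2
x_3 = 1.7500, f(x_3) = -0.178246, coefficient = 1

I ≈ (0.333333/2) × 1.797255 = 0.299542
Exact value: 0.302347
Error: 0.002805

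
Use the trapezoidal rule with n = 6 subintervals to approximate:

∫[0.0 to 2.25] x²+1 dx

f(x) = x²+1
a = 0.0, b = 2.25, n = 6
h = (b - a)/n = 0.375000

Trapezoidal rule: (h/2)[f(x₀) + 2f(x₁) + 2f(x₂) + ... + f(xₙ)]

x_0 = 0.0000, f(x_0) = 1.000000, coefficient = 1
x_1 = 0.3750, f(x_1) = 1.140625, coefficient = 2
x_2 = 0.7500, f(x_2) = 1.562500, coefficient = 2
x_3 = 1.1250, f(x_3) = 2.265625, coefficient = 2
x_4 = 1.5000, f(x_4) = 3.250000, coefficient = 2
x_5 = 1.8750, f(x_5) = 4.515625, coefficient = 2
x_6 = 2.2500, f(x_6) = 6.062500, coefficient = 1

I ≈ (0.375000/2) × 32.531250 = 6.099609
Exact value: 6.046875
Error: 0.052734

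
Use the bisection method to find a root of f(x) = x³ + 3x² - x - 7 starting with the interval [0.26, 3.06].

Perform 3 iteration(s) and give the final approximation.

f(x) = x³ + 3x² - x - 7
Initial interval: [0.26, 3.06]

Iteration 1:
  c_1 = (0.260000 + 3.060000)/2 = 1.660000
  f(c_1) = f(1.660000) = 4.181096
  f(a) × f(c) < 0, new interval: [0.260000, 1.660000]
Iteration 2:
  c_2 = (0.260000 + 1.660000)/2 = 0.960000
  f(c_2) = f(0.960000) = -4.310464
  f(a) × f(c) ≥ 0, new interval: [0.960000, 1.660000]
Iteration 3:
  c_3 = (0.960000 + 1.660000)/2 = 1.310000
  f(c_3) = f(1.310000) = -0.913609
  f(a) × f(c) ≥ 0, new interval: [1.310000, 1.660000]

After 3 iteration(s), the approximation is c_3 = 1.310000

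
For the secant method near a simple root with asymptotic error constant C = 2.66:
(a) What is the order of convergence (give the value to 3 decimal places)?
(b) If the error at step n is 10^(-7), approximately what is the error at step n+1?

(a) Secant method has superlinear convergence with order φ = (1+√5)/2 ≈ 1.618.
    This means |e_{n+1}| ≈ C|e_n|^1.618.

(b) With |e_n| = 10^(-7) and C = 2.66:
    |e_{n+1}| ≈ 2.66 × (10^(-7))^1.618 = 2.66 × 10^(-11.33)

(a) ≈ 1.618 (golden ratio); (b) |e_{n+1}| ≈ 1.255e-11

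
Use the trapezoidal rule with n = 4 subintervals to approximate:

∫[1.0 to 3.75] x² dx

f(x) = x²
a = 1.0, b = 3.75, n = 4
h = (b - a)/n = 0.687500

Trapezoidal rule: (h/2)[f(x₀) + 2f(x₁) + 2f(x₂) + ... + f(xₙ)]

x_0 = 1.0000, f(x_0) = 1.000000, coefficient = 1
x_1 = 1.6875, f(x_1) = 2.847656, coefficient = 2
x_2 = 2.3750, f(x_2) = 5.640625, coefficient = 2
x_3 = 3.0625, f(x_3) = 9.378906, coefficient = 2
x_4 = 3.7500, f(x_4) = 14.062500, coefficient = 1

I ≈ (0.687500/2) × 50.796875 = 17.461426
Exact value: 17.244792
Error: 0.216634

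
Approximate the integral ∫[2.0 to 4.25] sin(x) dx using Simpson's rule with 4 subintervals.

f(x) = sin(x)
a = 2.0, b = 4.25, n = 4
h = (b - a)/n = 0.562500

Simpson's rule: (h/3)[f(x₀) + 4f(x₁) + 2f(x₂) + ... + f(xₙ)]

x_0 = 2.0000, f(x_0) = 0.909297, coefficient = 1
x_1 = 2.5625, f(x_1) = 0.547265, coefficient = 4
x_2 = 3.1250, f(x_2) = 0.016592, coefficient = 2
x_3 = 3.6875, f(x_3) = -0.519194, coefficient = 4
x_4 = 4.2500, f(x_4) = -0.894989, coefficient = 1

I ≈ (0.562500/3) × 0.159776 = 0.029958
Exact value: 0.029941
Error: 0.000017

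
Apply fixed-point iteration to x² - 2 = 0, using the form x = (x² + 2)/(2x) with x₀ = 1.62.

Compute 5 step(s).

Equation: x² - 2 = 0
Fixed-point form: x = (x² + 2)/(2x)
x₀ = 1.62

x_1 = g(1.620000) = 1.427284
x_2 = g(1.427284) = 1.414273
x_3 = g(1.414273) = 1.414214
x_4 = g(1.414214) = 1.414214
x_5 = g(1.414214) = 1.414214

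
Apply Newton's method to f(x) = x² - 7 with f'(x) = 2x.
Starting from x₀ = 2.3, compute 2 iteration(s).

f(x) = x² - 7
f'(x) = 2x
x₀ = 2.3

Newton-Raphson formula: x_{n+1} = x_n - f(x_n)/f'(x_n)

Iteration 1:
  f(2.300000) = -1.710000
  f'(2.300000) = 4.600000
  x_1 = 2.300000 - (-1.710000)/4.600000 = 2.671739
Iteration 2:
  f(2.671739) = 0.138190
  f'(2.671739) = 5.343478
  x_2 = 2.671739 - 0.138190/5.343478 = 2.645878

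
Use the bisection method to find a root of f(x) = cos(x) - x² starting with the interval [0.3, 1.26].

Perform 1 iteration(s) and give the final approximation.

f(x) = cos(x) - x²
Initial interval: [0.3, 1.26]

Iteration 1:
  c_1 = (0.300000 + 1.260000)/2 = 0.780000
  f(c_1) = f(0.780000) = 0.102514
  f(a) × f(c) ≥ 0, new interval: [0.780000, 1.260000]

After 1 iteration(s), the approximation is c_1 = 0.780000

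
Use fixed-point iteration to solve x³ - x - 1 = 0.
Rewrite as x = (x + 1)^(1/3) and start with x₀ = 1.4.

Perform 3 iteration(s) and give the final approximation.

Equation: x³ - x - 1 = 0
Fixed-point form: x = (x + 1)^(1/3)
x₀ = 1.4

x_1 = g(1.400000) = 1.338866
x_2 = g(1.338866) = 1.327400
x_3 = g(1.327400) = 1.325227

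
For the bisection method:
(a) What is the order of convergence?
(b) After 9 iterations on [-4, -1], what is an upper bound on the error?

(a) Bisection has linear (order 1) convergence; the error is halved each step.

(b) Error bound = (b-a)/2^n = (-1 - (-4))/2^{9}
    = 3/2^{9}

(a) 1 (linear); (b) error ≤ 5.86e-03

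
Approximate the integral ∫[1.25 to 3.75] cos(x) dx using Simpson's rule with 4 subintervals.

f(x) = cos(x)
a = 1.25, b = 3.75, n = 4
h = (b - a)/n = 0.625000

Simpson's rule: (h/3)[f(x₀) + 4f(x₁) + 2f(x₂) + ... + f(xₙ)]

x_0 = 1.2500, f(x_0) = 0.315322, coefficient = 1
x_1 = 1.8750, f(x_1) = -0.299534, coefficient = 4
x_2 = 2.5000, f(x_2) = -0.801144, coefficient = 2
x_3 = 3.1250, f(x_3) = -0.999862, coefficient = 4
x_4 = 3.7500, f(x_4) = -0.820559, coefficient = 1

I ≈ (0.625000/3) × -7.305108 = -1.521897
Exact value: -1.520546
Error: 0.001351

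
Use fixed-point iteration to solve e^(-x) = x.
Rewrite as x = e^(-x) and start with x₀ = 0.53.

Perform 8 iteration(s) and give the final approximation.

Equation: e^(-x) = x
Fixed-point form: x = e^(-x)
x₀ = 0.53

x_1 = g(0.530000) = 0.588605
x_2 = g(0.588605) = 0.555101
x_3 = g(0.555101) = 0.574014
x_4 = g(0.574014) = 0.563260
x_5 = g(0.563260) = 0.569350
x_6 = g(0.569350) = 0.565893
x_7 = g(0.565893) = 0.567853
x_8 = g(0.567853) = 0.566741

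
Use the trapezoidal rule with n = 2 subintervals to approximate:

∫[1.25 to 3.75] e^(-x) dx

f(x) = e^(-x)
a = 1.25, b = 3.75, n = 2
h = (b - a)/n = 1.250000

Trapezoidal rule: (h/2)[f(x₀) + 2f(x₁) + 2f(x₂) + ... + f(xₙ)]

x_0 = 1.2500, f(x_0) = 0.286505, coefficient = 1
x_1 = 2.5000, f(x_1) = 0.082085, coefficient = 2
x_2 = 3.7500, f(x_2) = 0.023518, coefficient = 1

I ≈ (1.250000/2) × 0.474193 = 0.296370
Exact value: 0.262987
Error: 0.033383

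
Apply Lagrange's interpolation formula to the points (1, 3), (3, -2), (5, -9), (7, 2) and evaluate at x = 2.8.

Lagrange interpolation formula:
P(x) = Σ yᵢ × Lᵢ(x)
where Lᵢ(x) = Π_{j≠i} (x - xⱼ)/(xᵢ - xⱼ)

L_0(2.8) = (2.8 - 3)/(1 - 3) × (2.8 - 5)/(1 - 5) × (2.8 - 7)/(1 - 7) = 0.038500
L_1(2.8) = (2.8 - 1)/(3 - 1) × (2.8 - 5)/(3 - 5) × (2.8 - 7)/(3 - 7) = 1.039500
L_2(2.8) = (2.8 - 1)/(5 - 1) × (2.8 - 3)/(5 - 3) × (2.8 - 7)/(5 - 7) = -0.094500
L_3(2.8) = (2.8 - 1)/(7 - 1) × (2.8 - 3)/(7 - 3) × (2.8 - 5)/(7 - 5) = 0.016500

P(2.8) = 3×L_0(2.8) + (-2)×L_1(2.8) + (-9)×L_2(2.8) + 2×L_3(2.8)
P(2.8) = -1.080000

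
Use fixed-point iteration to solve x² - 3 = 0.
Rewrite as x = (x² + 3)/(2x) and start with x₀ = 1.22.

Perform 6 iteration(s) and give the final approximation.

Equation: x² - 3 = 0
Fixed-point form: x = (x² + 3)/(2x)
x₀ = 1.22

x_1 = g(1.220000) = 1.839508
x_2 = g(1.839508) = 1.735189
x_3 = g(1.735189) = 1.732054
x_4 = g(1.732054) = 1.732051
x_5 = g(1.732051) = 1.732051
x_6 = g(1.732051) = 1.732051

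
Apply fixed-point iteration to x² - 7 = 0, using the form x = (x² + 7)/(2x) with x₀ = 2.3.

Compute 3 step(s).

Equation: x² - 7 = 0
Fixed-point form: x = (x² + 7)/(2x)
x₀ = 2.3

x_1 = g(2.300000) = 2.671739
x_2 = g(2.671739) = 2.645878
x_3 = g(2.645878) = 2.645751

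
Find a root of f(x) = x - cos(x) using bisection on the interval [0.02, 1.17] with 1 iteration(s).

f(x) = x - cos(x)
Initial interval: [0.02, 1.17]

Iteration 1:
  c_1 = (0.020000 + 1.170000)/2 = 0.595000
  f(c_1) = f(0.595000) = -0.233148
  f(a) × f(c) ≥ 0, new interval: [0.595000, 1.170000]

After 1 iteration(s), the approximation is c_1 = 0.595000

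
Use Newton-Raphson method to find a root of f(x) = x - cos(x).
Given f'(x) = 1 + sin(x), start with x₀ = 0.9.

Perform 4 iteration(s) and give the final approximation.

f(x) = x - cos(x)
f'(x) = 1 + sin(x)
x₀ = 0.9

Newton-Raphson formula: x_{n+1} = x_n - f(x_n)/f'(x_n)

Iteration 1:
  f(0.900000) = 0.278390
  f'(0.900000) = 1.783327
  x_1 = 0.900000 - 0.278390/1.783327 = 0.743893
Iteration 2:
  f(0.743893) = 0.008055
  f'(0.743893) = 1.677158
  x_2 = 0.743893 - 0.008055/1.677158 = 0.739090
Iteration 3:
  f(0.739090) = 0.000008
  f'(0.739090) = 1.673616
  x_3 = 0.739090 - 0.000008/1.673616 = 0.739085
Iteration 4:
  f(0.739085) = 0.000000
  f'(0.739085) = 1.673612
  x_4 = 0.739085 - 0.000000/1.673612 = 0.739085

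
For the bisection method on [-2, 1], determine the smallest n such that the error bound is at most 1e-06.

We need (b-a)/2^n ≤ 1e-06
(1 - (-2))/2^n ≤ 1e-06
3/2^n ≤ 1e-06
2^n ≥ 3000000
n ≥ log₂(3000000) = 21.52
n ≥ 22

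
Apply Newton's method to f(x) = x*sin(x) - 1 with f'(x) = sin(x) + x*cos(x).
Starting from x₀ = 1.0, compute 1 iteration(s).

f(x) = x*sin(x) - 1
f'(x) = sin(x) + x*cos(x)
x₀ = 1.0

Newton-Raphson formula: x_{n+1} = x_n - f(x_n)/f'(x_n)

Iteration 1:
  f(1.000000) = -0.158529
  f'(1.000000) = 1.381773
  x_1 = 1.000000 - (-0.158529)/1.381773 = 1.114729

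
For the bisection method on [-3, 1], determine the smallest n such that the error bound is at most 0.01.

We need (b-a)/2^n ≤ 0.01
(1 - (-3))/2^n ≤ 0.01
4/2^n ≤ 0.01
2^n ≥ 400
n ≥ log₂(400) = 8.64
n ≥ 9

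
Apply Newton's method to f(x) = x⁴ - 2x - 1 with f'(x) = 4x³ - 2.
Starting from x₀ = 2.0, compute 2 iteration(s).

f(x) = x⁴ - 2x - 1
f'(x) = 4x³ - 2
x₀ = 2.0

Newton-Raphson formula: x_{n+1} = x_n - f(x_n)/f'(x_n)

Iteration 1:
  f(2.000000) = 11.000000
  f'(2.000000) = 30.000000
  x_1 = 2.000000 - 11.000000/30.000000 = 1.633333
Iteration 2:
  f(1.633333) = 2.850372
  f'(1.633333) = 15.429481
  x_2 = 1.633333 - 2.850372/15.429481 = 1.448598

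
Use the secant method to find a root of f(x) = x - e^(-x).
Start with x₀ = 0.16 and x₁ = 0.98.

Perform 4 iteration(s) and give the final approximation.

f(x) = x - e^(-x)
x₀ = 0.16, x₁ = 0.98

Secant formula: x_{n+1} = x_n - f(x_n)(x_n - x_{n-1})/(f(x_n) - f(x_{n-1}))

Iteration 1:
  f(0.160000) = -0.692144
  f(0.980000) = 0.604689
  x_2 = 0.980000 - 0.604689×(0.980000 - 0.160000)/(0.604689 - (-0.692144))
       = 0.597649
Iteration 2:
  f(0.980000) = 0.604689
  f(0.597649) = 0.047546
  x_3 = 0.597649 - 0.047546×(0.597649 - 0.980000)/(0.047546 - 0.604689)
       = 0.565020
Iteration 3:
  f(0.597649) = 0.047546
  f(0.565020) = -0.003329
  x_4 = 0.565020 - (-0.003329)×(0.565020 - 0.597649)/(-0.003329 - 0.047546)
       = 0.567155
Iteration 4:
  f(0.565020) = -0.003329
  f(0.567155) = 0.000018
  x_5 = 0.567155 - 0.000018×(0.567155 - 0.565020)/(0.000018 - (-0.003329))
       = 0.567143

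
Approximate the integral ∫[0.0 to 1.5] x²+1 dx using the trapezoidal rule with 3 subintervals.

f(x) = x²+1
a = 0.0, b = 1.5, n = 3
h = (b - a)/n = 0.500000

Trapezoidal rule: (h/2)[f(x₀) + 2f(x₁) + 2f(x₂) + ... + f(xₙ)]

x_0 = 0.0000, f(x_0) = 1.000000, coefficient = 1
x_1 = 0.5000, f(x_1) = 1.250000, coefficient = 2
x_2 = 1.0000, f(x_2) = 2.000000, coefficient = 2
x_3 = 1.5000, f(x_3) = 3.250000, coefficient = 1

I ≈ (0.500000/2) × 10.750000 = 2.687500
Exact value: 2.625000
Error: 0.062500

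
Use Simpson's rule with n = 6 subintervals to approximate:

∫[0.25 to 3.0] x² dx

f(x) = x²
a = 0.25, b = 3.0, n = 6
h = (b - a)/n = 0.458333

Simpson's rule: (h/3)[f(x₀) + 4f(x₁) + 2f(x₂) + ... + f(xₙ)]

x_0 = 0.2500, f(x_0) = 0.062500, coefficient = 1
x_1 = 0.7083, f(x_1) = 0.501736, coefficient = 4
x_2 = 1.1667, f(x_2) = 1.361111, coefficient = 2
x_3 = 1.6250, f(x_3) = 2.640625, coefficient = 4
x_4 = 2.0833, f(x_4) = 4.340278, coefficient = 2
x_5 = 2.5417, f(x_5) = 6.460069, coefficient = 4
x_6 = 3.0000, f(x_6) = 9.000000, coefficient = 1

I ≈ (0.458333/3) × 58.875000 = 8.994792
Exact value: 8.994792
Error: 0.000000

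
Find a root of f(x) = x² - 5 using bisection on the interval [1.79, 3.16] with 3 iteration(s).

f(x) = x² - 5
Initial interval: [1.79, 3.16]

Iteration 1:
  c_1 = (1.790000 + 3.160000)/2 = 2.475000
  f(c_1) = f(2.475000) = 1.125625
  f(a) × f(c) < 0, new interval: [1.790000, 2.475000]
Iteration 2:
  c_2 = (1.790000 + 2.475000)/2 = 2.132500
  f(c_2) = f(2.132500) = -0.452444
  f(a) × f(c) ≥ 0, new interval: [2.132500, 2.475000]
Iteration 3:
  c_3 = (2.132500 + 2.475000)/2 = 2.303750
  f(c_3) = f(2.303750) = 0.307264
  f(a) × f(c) < 0, new interval: [2.132500, 2.303750]

After 3 iteration(s), the approximation is c_3 = 2.303750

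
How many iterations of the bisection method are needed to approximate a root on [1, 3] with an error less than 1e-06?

We need (b-a)/2^n ≤ 1e-06
(3 - 1)/2^n ≤ 1e-06
2/2^n ≤ 1e-06
2^n ≥ 2000000
n ≥ log₂(2000000) = 20.93
n ≥ 21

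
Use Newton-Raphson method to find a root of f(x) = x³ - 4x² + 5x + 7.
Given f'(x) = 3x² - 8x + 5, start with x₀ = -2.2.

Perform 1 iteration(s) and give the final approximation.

f(x) = x³ - 4x² + 5x + 7
f'(x) = 3x² - 8x + 5
x₀ = -2.2

Newton-Raphson formula: x_{n+1} = x_n - f(x_n)/f'(x_n)

Iteration 1:
  f(-2.200000) = -34.008000
  f'(-2.200000) = 37.120000
  x_1 = -2.200000 - (-34.008000)/37.120000 = -1.283836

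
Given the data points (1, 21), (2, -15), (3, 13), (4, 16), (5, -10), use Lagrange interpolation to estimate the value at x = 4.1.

Lagrange interpolation formula:
P(x) = Σ yᵢ × Lᵢ(x)
where Lᵢ(x) = Π_{j≠i} (x - xⱼ)/(xᵢ - xⱼ)

L_0(4.1) = (4.1 - 2)/(1 - 2) × (4.1 - 3)/(1 - 3) × (4.1 - 4)/(1 - 4) × (4.1 - 5)/(1 - 5) = -0.008662
L_1(4.1) = (4.1 - 1)/(2 - 1) × (4.1 - 3)/(2 - 3) × (4.1 - 4)/(2 - 4) × (4.1 - 5)/(2 - 5) = 0.051150
L_2(4.1) = (4.1 - 1)/(3 - 1) × (4.1 - 2)/(3 - 2) × (4.1 - 4)/(3 - 4) × (4.1 - 5)/(3 - 5) = -0.146475
L_3(4.1) = (4.1 - 1)/(4 - 1) × (4.1 - 2)/(4 - 2) × (4.1 - 3)/(4 - 3) × (4.1 - 5)/(4 - 5) = 1.074150
L_4(4.1) = (4.1 - 1)/(5 - 1) × (4.1 - 2)/(5 - 2) × (4.1 - 3)/(5 - 3) × (4.1 - 4)/(5 - 4) = 0.029837

P(4.1) = 21×L_0(4.1) + (-15)×L_1(4.1) + 13×L_2(4.1) + 16×L_3(4.1) + (-10)×L_4(4.1)
P(4.1) = 14.034688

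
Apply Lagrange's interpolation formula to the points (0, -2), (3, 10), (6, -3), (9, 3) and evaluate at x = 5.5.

Lagrange interpolation formula:
P(x) = Σ yᵢ × Lᵢ(x)
where Lᵢ(x) = Π_{j≠i} (x - xⱼ)/(xᵢ - xⱼ)

L_0(5.5) = (5.5 - 3)/(0 - 3) × (5.5 - 6)/(0 - 6) × (5.5 - 9)/(0 - 9) = -0.027006
L_1(5.5) = (5.5 - 0)/(3 - 0) × (5.5 - 6)/(3 - 6) × (5.5 - 9)/(3 - 9) = 0.178241
L_2(5.5) = (5.5 - 0)/(6 - 0) × (5.5 - 3)/(6 - 3) × (5.5 - 9)/(6 - 9) = 0.891204
L_3(5.5) = (5.5 - 0)/(9 - 0) × (5.5 - 3)/(9 - 3) × (5.5 - 6)/(9 - 6) = -0.042438

P(5.5) = (-2)×L_0(5.5) + 10×L_1(5.5) + (-3)×L_2(5.5) + 3×L_3(5.5)
P(5.5) = -0.964506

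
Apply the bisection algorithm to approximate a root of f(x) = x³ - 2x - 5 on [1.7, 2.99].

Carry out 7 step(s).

f(x) = x³ - 2x - 5
Initial interval: [1.7, 2.99]

Iteration 1:
  c_1 = (1.700000 + 2.990000)/2 = 2.345000
  f(c_1) = f(2.345000) = 3.205214
  f(a) × f(c) < 0, new interval: [1.700000, 2.345000]
Iteration 2:
  c_2 = (1.700000 + 2.345000)/2 = 2.022500
  f(c_2) = f(2.022500) = -0.771951
  f(a) × f(c) ≥ 0, new interval: [2.022500, 2.345000]
Iteration 3:
  c_3 = (2.022500 + 2.345000)/2 = 2.183750
  f(c_3) = f(2.183750) = 1.046289
  f(a) × f(c) < 0, new interval: [2.022500, 2.183750]
Iteration 4:
  c_4 = (2.022500 + 2.183750)/2 = 2.103125
  f(c_4) = f(2.103125) = 0.096155
  f(a) × f(c) < 0, new interval: [2.022500, 2.103125]
Iteration 5:
  c_5 = (2.022500 + 2.103125)/2 = 2.062812
  f(c_5) = f(2.062812) = -0.347955
  f(a) × f(c) ≥ 0, new interval: [2.062812, 2.103125]
Iteration 6:
  c_6 = (2.062812 + 2.103125)/2 = 2.082969
  f(c_6) = f(2.082969) = -0.128438
  f(a) × f(c) ≥ 0, new interval: [2.082969, 2.103125]
Iteration 7:
  c_7 = (2.082969 + 2.103125)/2 = 2.093047
  f(c_7) = f(2.093047) = -0.016779
  f(a) × f(c) ≥ 0, new interval: [2.093047, 2.103125]

After 7 iteration(s), the approximation is c_7 = 2.093047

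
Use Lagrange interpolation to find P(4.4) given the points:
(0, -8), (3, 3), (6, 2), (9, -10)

Lagrange interpolation formula:
P(x) = Σ yᵢ × Lᵢ(x)
where Lᵢ(x) = Π_{j≠i} (x - xⱼ)/(xᵢ - xⱼ)

L_0(4.4) = (4.4 - 3)/(0 - 3) × (4.4 - 6)/(0 - 6) × (4.4 - 9)/(0 - 9) = -0.063605
L_1(4.4) = (4.4 - 0)/(3 - 0) × (4.4 - 6)/(3 - 6) × (4.4 - 9)/(3 - 9) = 0.599704
L_2(4.4) = (4.4 - 0)/(6 - 0) × (4.4 - 3)/(6 - 3) × (4.4 - 9)/(6 - 9) = 0.524741
L_3(4.4) = (4.4 - 0)/(9 - 0) × (4.4 - 3)/(9 - 3) × (4.4 - 6)/(9 - 6) = -0.060840

P(4.4) = (-8)×L_0(4.4) + 3×L_1(4.4) + 2×L_2(4.4) + (-10)×L_3(4.4)
P(4.4) = 3.965827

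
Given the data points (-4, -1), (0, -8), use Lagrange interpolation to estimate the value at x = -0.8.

Lagrange interpolation formula:
P(x) = Σ yᵢ × Lᵢ(x)
where Lᵢ(x) = Π_{j≠i} (x - xⱼ)/(xᵢ - xⱼ)

L_0(-0.8) = (-0.8 - 0)/(-4 - 0) = 0.200000
L_1(-0.8) = (-0.8 - (-4))/(0 - (-4)) = 0.800000

P(-0.8) = (-1)×L_0(-0.8) + (-8)×L_1(-0.8)
P(-0.8) = -6.600000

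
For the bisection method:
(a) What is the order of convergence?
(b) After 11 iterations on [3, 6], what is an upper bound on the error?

(a) Bisection has linear (order 1) convergence; the error is halved each step.

(b) Error bound = (b-a)/2^n = (6 - 3)/2^{11}
    = 3/2^{11}

(a) 1 (linear); (b) error ≤ 1.46e-03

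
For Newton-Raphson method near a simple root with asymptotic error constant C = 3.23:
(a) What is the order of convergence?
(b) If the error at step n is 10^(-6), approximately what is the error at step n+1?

(a) Newton-Raphson has quadratic (order 2) convergence near simple roots.
    This means |e_{n+1}| ≈ C|e_n|².

(b) With |e_n| = 10^(-6) and C = 3.23:
    |e_{n+1}| ≈ 3.23 × (10^(-6))² = 3.23 × 10^(-12)

(a) 2 (quadratic); (b) |e_{n+1}| ≈ 3.230e-12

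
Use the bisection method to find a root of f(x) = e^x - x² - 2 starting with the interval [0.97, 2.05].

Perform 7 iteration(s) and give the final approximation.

f(x) = e^x - x² - 2
Initial interval: [0.97, 2.05]

Iteration 1:
  c_1 = (0.970000 + 2.050000)/2 = 1.510000
  f(c_1) = f(1.510000) = 0.246631
  f(a) × f(c) < 0, new interval: [0.970000, 1.510000]
Iteration 2:
  c_2 = (0.970000 + 1.510000)/2 = 1.240000
  f(c_2) = f(1.240000) = -0.081987
  f(a) × f(c) ≥ 0, new interval: [1.240000, 1.510000]
Iteration 3:
  c_3 = (1.240000 + 1.510000)/2 = 1.375000
  f(c_3) = f(1.375000) = 0.064452
  f(a) × f(c) < 0, new interval: [1.240000, 1.375000]
Iteration 4:
  c_4 = (1.240000 + 1.375000)/2 = 1.307500
  f(c_4) = f(1.307500) = -0.012636
  f(a) × f(c) ≥ 0, new interval: [1.307500, 1.375000]
Iteration 5:
  c_5 = (1.307500 + 1.375000)/2 = 1.341250
  f(c_5) = f(1.341250) = 0.024869
  f(a) × f(c) < 0, new interval: [1.307500, 1.341250]
Iteration 6:
  c_6 = (1.307500 + 1.341250)/2 = 1.324375
  f(c_6) = f(1.324375) = 0.005866
  f(a) × f(c) < 0, new interval: [1.307500, 1.324375]
Iteration 7:
  c_7 = (1.307500 + 1.324375)/2 = 1.315937
  f(c_7) = f(1.315937) = -0.003447
  f(a) × f(c) ≥ 0, new interval: [1.315937, 1.324375]

After 7 iteration(s), the approximation is c_7 = 1.315937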